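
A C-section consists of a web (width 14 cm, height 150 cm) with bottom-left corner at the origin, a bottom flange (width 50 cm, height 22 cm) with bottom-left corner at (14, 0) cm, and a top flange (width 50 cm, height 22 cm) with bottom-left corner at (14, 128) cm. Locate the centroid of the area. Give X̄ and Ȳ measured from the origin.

Part | A | x̄ᵢ | ȳᵢ | A·x̄ᵢ | A·ȳᵢ
web | 2100.00 | 7.00 | 75.00 | 14700.00 | 157500.00
bottom flange | 1100.00 | 39.00 | 11.00 | 42900.00 | 12100.00
top flange | 1100.00 | 39.00 | 139.00 | 42900.00 | 152900.00
Σ | 4300.00 |  |  | 100500.00 | 322500.00
X̄ = 100500.00 / 4300.00 = 23.37 cm
Ȳ = 322500.00 / 4300.00 = 75.00 cm

X̄ = 23.37 cm, Ȳ = 75.00 cm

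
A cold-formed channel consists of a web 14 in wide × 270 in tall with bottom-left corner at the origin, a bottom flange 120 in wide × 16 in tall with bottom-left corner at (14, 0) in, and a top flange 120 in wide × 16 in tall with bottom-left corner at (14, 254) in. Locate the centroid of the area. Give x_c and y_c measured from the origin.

web: A = 14 × 270 = 3780.00, centroid at (7.00, 135.00).
bottom flange: A = 120 × 16 = 1920.00, centroid at (74.00, 8.00).
top flange: A = 120 × 16 = 1920.00, centroid at (74.00, 262.00).
ΣA = 7620.00 in², ΣAx_c = 310620.00 in³, ΣAy_c = 1028700.00 in³.
x_c = 310620.00/7620.00 = 40.76 in; y_c = 1028700.00/7620.00 = 135.00 in.

x_c = 40.76 in, y_c = 135.00 in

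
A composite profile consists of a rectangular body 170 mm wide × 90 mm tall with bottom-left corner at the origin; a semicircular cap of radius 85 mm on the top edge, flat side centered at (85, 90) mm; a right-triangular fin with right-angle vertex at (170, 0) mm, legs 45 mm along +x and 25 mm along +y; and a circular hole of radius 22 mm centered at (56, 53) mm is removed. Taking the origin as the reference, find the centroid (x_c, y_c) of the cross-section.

x_c = 88.91 mm, y_c = 79.54 mm

rectangular body: A = 170 × 90 = 15300.00, centroid at (85.00, 45.00).
semicircular top: A = ½π·85² = 11349.00, centroid at (85.00, 126.08).
triangular fin: A = ½·45·25 = 562.50, centroid at (185.00, 8.33).
hole: A = −π·22² = -1520.53, centroid at (56.00, 53.00).
ΣA = 25690.97 mm²
ΣAx_c = (15300.00)(85.00) + (11349.00)(85.00) + (562.50)(185.00) + (-1520.53)(56.00) = 2284078.07 mm³
ΣAy_c = (15300.00)(45.00) + (11349.00)(126.08) + (562.50)(8.33) + (-1520.53)(53.00) = 2043426.34 mm³
x_c = 2284078.07 / 25690.97 = 88.91 mm
y_c = 2043426.34 / 25690.97 = 79.54 mm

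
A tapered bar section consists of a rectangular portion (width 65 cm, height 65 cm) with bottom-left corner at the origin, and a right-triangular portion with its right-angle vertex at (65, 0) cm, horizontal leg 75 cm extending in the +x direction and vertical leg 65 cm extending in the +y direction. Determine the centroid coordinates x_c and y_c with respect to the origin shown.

x_c = 53.54 cm, y_c = 28.54 cm

rectangular portion: A = 65 × 65 = 4225.00, centroid at (32.50, 32.50).
triangular portion: A = ½·75·65 = 2437.50, centroid at (90.00, 21.67).
ΣA = 6662.50 cm²
ΣAx_c = (4225.00)(32.50) + (2437.50)(90.00) = 356687.50 cm³
ΣAy_c = (4225.00)(32.50) + (2437.50)(21.67) = 190125.00 cm³
x_c = 356687.50 / 6662.50 = 53.54 cm
y_c = 190125.00 / 6662.50 = 28.54 cm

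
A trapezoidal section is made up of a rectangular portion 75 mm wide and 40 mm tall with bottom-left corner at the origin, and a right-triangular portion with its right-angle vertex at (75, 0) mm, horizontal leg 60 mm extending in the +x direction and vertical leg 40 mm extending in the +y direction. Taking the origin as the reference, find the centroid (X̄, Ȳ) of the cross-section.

rectangular portion: A = 75 × 40 = 3000.00, centroid at (37.50, 20.00).
triangular portion: A = ½·60·40 = 1200.00, centroid at (95.00, 13.33).
ΣA = 4200.00 mm²
ΣAX̄ = (3000.00)(37.50) + (1200.00)(95.00) = 226500.00 mm³
ΣAȲ = (3000.00)(20.00) + (1200.00)(13.33) = 76000.00 mm³
X̄ = 226500.00 / 4200.00 = 53.93 mm
Ȳ = 76000.00 / 4200.00 = 18.10 mm

X̄ = 53.93 mm, Ȳ = 18.10 mm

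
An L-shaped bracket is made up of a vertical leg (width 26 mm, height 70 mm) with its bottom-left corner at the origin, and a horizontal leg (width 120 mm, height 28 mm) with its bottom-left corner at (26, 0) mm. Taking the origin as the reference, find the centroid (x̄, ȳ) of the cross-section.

vertical leg: A = 26 × 70 = 1820.00, centroid at (13.00, 35.00).
horizontal leg: A = 120 × 28 = 3360.00, centroid at (86.00, 14.00).
ΣA = 5180.00 mm², ΣAx̄ = 312620.00 mm³, ΣAȳ = 110740.00 mm³.
x̄ = 312620.00/5180.00 = 60.35 mm; ȳ = 110740.00/5180.00 = 21.38 mm.

x̄ = 60.35 mm, ȳ = 21.38 mm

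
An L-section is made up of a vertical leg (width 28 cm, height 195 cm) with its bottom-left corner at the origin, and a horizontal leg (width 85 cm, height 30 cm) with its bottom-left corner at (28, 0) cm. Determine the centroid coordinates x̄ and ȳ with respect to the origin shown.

Part | A | x̄ᵢ | ȳᵢ | A·x̄ᵢ | A·ȳᵢ
vertical leg | 5460.00 | 14.00 | 97.50 | 76440.00 | 532350.00
horizontal leg | 2550.00 | 70.50 | 15.00 | 179775.00 | 38250.00
Σ | 8010.00 |  |  | 256215.00 | 570600.00
x̄ = 256215.00 / 8010.00 = 31.99 cm
ȳ = 570600.00 / 8010.00 = 71.24 cm

x̄ = 31.99 cm, ȳ = 71.24 cm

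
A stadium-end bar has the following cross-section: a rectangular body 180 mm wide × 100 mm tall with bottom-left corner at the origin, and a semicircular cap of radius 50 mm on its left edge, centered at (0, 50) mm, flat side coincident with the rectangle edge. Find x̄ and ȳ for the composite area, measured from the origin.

rectangular body: A = 180 × 100 = 18000.00, centroid at (90.00, 50.00).
semicircular end: A = ½π·50² = 3926.99, centroid at (-21.22, 50.00).
ΣA = 21926.99 mm²
ΣAx̄ = (18000.00)(90.00) + (3926.99)(-21.22) = 1536666.67 mm³
ΣAȳ = (18000.00)(50.00) + (3926.99)(50.00) = 1096349.54 mm³
x̄ = 1536666.67 / 21926.99 = 70.08 mm
ȳ = 1096349.54 / 21926.99 = 50.00 mm

x̄ = 70.08 mm, ȳ = 50.00 mm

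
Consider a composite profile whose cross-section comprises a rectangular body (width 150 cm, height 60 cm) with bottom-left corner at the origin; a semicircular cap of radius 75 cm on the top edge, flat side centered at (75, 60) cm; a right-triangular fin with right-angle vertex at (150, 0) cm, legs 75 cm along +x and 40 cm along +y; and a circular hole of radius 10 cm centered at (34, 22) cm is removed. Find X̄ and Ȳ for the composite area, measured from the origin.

rectangular body: A = 150 × 60 = 9000.00, centroid at (75.00, 30.00).
semicircular top: A = ½π·75² = 8835.73, centroid at (75.00, 91.83).
triangular fin: A = ½·75·40 = 1500.00, centroid at (175.00, 13.33).
hole: A = −π·10² = -314.16, centroid at (34.00, 22.00).
ΣA = 19021.57 cm²
ΣAX̄ = (9000.00)(75.00) + (8835.73)(75.00) + (1500.00)(175.00) + (-314.16)(34.00) = 1589498.29 cm³
ΣAȲ = (9000.00)(30.00) + (8835.73)(91.83) + (1500.00)(13.33) + (-314.16)(22.00) = 1094482.26 cm³
X̄ = 1589498.29 / 19021.57 = 83.56 cm
Ȳ = 1094482.26 / 19021.57 = 57.54 cm

X̄ = 83.56 cm, Ȳ = 57.54 cm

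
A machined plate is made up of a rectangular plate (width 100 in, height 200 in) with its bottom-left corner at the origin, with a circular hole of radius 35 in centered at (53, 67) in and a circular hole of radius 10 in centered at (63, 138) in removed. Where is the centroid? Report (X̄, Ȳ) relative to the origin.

plate: A = 100 × 200 = 20000.00, centroid at (50.00, 100.00).
hole 1: A = −π·35² = -3848.45, centroid at (53.00, 67.00).
hole 2: A = −π·10² = -314.16, centroid at (63.00, 138.00).
ΣA = 15837.39 in², ΣAX̄ = 776240.06 in³, ΣAȲ = 1698799.80 in³.
X̄ = 776240.06/15837.39 = 49.01 in; Ȳ = 1698799.80/15837.39 = 107.27 in.

X̄ = 49.01 in, Ȳ = 107.27 in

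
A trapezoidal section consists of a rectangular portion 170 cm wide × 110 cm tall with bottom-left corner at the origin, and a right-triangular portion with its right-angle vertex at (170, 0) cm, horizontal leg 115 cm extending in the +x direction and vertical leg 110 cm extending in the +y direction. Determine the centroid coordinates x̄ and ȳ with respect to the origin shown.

rectangular portion: A = 170 × 110 = 18700.00, centroid at (85.00, 55.00).
triangular portion: A = ½·115·110 = 6325.00, centroid at (208.33, 36.67).
ΣA = 25025.00 cm², ΣAx̄ = 2907208.33 cm³, ΣAȳ = 1260416.67 cm³.
x̄ = 2907208.33/25025.00 = 116.17 cm; ȳ = 1260416.67/25025.00 = 50.37 cm.

x̄ = 116.17 cm, ȳ = 50.37 cm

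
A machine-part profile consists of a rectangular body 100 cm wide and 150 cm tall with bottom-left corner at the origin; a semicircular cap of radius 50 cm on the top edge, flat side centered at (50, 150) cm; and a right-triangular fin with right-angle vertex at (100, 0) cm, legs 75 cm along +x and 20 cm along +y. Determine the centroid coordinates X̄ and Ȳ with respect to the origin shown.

rectangular body: A = 100 × 150 = 15000.00, centroid at (50.00, 75.00).
semicircular top: A = ½π·50² = 3926.99, centroid at (50.00, 171.22).
triangular fin: A = ½·75·20 = 750.00, centroid at (125.00, 6.67).
ΣA = 19676.99 cm²
ΣAX̄ = (15000.00)(50.00) + (3926.99)(50.00) + (750.00)(125.00) = 1040099.54 cm³
ΣAȲ = (15000.00)(75.00) + (3926.99)(171.22) + (750.00)(6.67) = 1802381.96 cm³
X̄ = 1040099.54 / 19676.99 = 52.86 cm
Ȳ = 1802381.96 / 19676.99 = 91.60 cm

X̄ = 52.86 cm, Ȳ = 91.60 cm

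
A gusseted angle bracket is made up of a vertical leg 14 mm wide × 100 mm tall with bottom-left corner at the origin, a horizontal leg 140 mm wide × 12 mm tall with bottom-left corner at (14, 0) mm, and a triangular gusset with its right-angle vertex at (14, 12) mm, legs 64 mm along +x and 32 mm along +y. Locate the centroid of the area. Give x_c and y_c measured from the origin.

x_c = 45.59 mm, y_c = 25.17 mm

Part | A | x̄ᵢ | ȳᵢ | A·x̄ᵢ | A·ȳᵢ
vertical leg | 1400.00 | 7.00 | 50.00 | 9800.00 | 70000.00
horizontal leg | 1680.00 | 84.00 | 6.00 | 141120.00 | 10080.00
gusset | 1024.00 | 35.33 | 22.67 | 36181.33 | 23210.67
Σ | 4104.00 |  |  | 187101.33 | 103290.67
x_c = 187101.33 / 4104.00 = 45.59 mm
y_c = 103290.67 / 4104.00 = 25.17 mm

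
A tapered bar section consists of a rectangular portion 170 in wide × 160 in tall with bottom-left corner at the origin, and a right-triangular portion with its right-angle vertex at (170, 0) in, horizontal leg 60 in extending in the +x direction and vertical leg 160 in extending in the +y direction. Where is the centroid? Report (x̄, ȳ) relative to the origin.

rectangular portion: A = 170 × 160 = 27200.00, centroid at (85.00, 80.00).
triangular portion: A = ½·60·160 = 4800.00, centroid at (190.00, 53.33).
ΣA = 32000.00 in², ΣAx̄ = 3224000.00 in³, ΣAȳ = 2432000.00 in³.
x̄ = 3224000.00/32000.00 = 100.75 in; ȳ = 2432000.00/32000.00 = 76.00 in.

x̄ = 100.75 in, ȳ = 76.00 in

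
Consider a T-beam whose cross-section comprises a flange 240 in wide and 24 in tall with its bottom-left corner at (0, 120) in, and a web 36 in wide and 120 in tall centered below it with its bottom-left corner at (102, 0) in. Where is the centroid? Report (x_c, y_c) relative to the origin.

x_c = 120.00 in, y_c = 101.14 in

web: A = 36 × 120 = 4320.00, centroid at (120.00, 60.00).
flange: A = 240 × 24 = 5760.00, centroid at (120.00, 132.00).
ΣA = 10080.00 in²
ΣAx_c = (4320.00)(120.00) + (5760.00)(120.00) = 1209600.00 in³
ΣAy_c = (4320.00)(60.00) + (5760.00)(132.00) = 1019520.00 in³
x_c = 1209600.00 / 10080.00 = 120.00 in
y_c = 1019520.00 / 10080.00 = 101.14 in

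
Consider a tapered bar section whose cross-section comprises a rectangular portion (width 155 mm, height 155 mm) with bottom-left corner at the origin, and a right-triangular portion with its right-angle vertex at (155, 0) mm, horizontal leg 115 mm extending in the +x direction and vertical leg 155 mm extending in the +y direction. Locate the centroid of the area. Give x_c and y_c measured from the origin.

Part | A | x̄ᵢ | ȳᵢ | A·x̄ᵢ | A·ȳᵢ
rectangular portion | 24025.00 | 77.50 | 77.50 | 1861937.50 | 1861937.50
triangular portion | 8912.50 | 193.33 | 51.67 | 1723083.33 | 460479.17
Σ | 32937.50 |  |  | 3585020.83 | 2322416.67
x_c = 3585020.83 / 32937.50 = 108.84 mm
y_c = 2322416.67 / 32937.50 = 70.51 mm

x_c = 108.84 mm, y_c = 70.51 mm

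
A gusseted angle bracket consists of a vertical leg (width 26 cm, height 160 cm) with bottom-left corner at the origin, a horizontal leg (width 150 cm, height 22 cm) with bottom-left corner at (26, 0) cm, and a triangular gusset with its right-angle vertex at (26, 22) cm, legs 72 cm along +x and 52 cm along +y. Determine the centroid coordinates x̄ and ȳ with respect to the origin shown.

x̄ = 51.54 cm, ȳ = 47.44 cm

Part | A | x̄ᵢ | ȳᵢ | A·x̄ᵢ | A·ȳᵢ
vertical leg | 4160.00 | 13.00 | 80.00 | 54080.00 | 332800.00
horizontal leg | 3300.00 | 101.00 | 11.00 | 333300.00 | 36300.00
gusset | 1872.00 | 50.00 | 39.33 | 93600.00 | 73632.00
Σ | 9332.00 |  |  | 480980.00 | 442732.00
x̄ = 480980.00 / 9332.00 = 51.54 cm
ȳ = 442732.00 / 9332.00 = 47.44 cm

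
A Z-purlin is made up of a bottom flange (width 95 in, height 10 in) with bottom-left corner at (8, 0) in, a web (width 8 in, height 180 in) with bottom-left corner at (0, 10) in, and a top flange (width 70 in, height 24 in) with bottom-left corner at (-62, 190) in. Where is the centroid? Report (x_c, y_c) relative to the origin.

bottom flange: A = 95 × 10 = 950.00, centroid at (55.50, 5.00).
web: A = 8 × 180 = 1440.00, centroid at (4.00, 100.00).
top flange: A = 70 × 24 = 1680.00, centroid at (-27.00, 202.00).
ΣA = 4070.00 in², ΣAx_c = 13125.00 in³, ΣAy_c = 488110.00 in³.
x_c = 13125.00/4070.00 = 3.22 in; y_c = 488110.00/4070.00 = 119.93 in.

x_c = 3.22 in, y_c = 119.93 in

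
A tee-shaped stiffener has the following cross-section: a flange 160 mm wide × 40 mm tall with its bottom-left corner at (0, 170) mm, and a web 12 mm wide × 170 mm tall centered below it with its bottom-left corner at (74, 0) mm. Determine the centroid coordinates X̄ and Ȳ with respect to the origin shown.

X̄ = 80.00 mm, Ȳ = 164.62 mm

web: A = 12 × 170 = 2040.00, centroid at (80.00, 85.00).
flange: A = 160 × 40 = 6400.00, centroid at (80.00, 190.00).
ΣA = 8440.00 mm², ΣAX̄ = 675200.00 mm³, ΣAȲ = 1389400.00 mm³.
X̄ = 675200.00/8440.00 = 80.00 mm; Ȳ = 1389400.00/8440.00 = 164.62 mm.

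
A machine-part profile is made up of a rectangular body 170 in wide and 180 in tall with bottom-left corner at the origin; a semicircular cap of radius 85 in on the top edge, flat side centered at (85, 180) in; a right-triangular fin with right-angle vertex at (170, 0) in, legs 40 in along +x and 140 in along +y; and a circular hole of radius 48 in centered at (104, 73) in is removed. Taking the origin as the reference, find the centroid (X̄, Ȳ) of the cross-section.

X̄ = 88.67 in, Ȳ = 128.19 in

rectangular body: A = 170 × 180 = 30600.00, centroid at (85.00, 90.00).
semicircular top: A = ½π·85² = 11349.00, centroid at (85.00, 216.08).
triangular fin: A = ½·40·140 = 2800.00, centroid at (183.33, 46.67).
hole: A = −π·48² = -7238.23, centroid at (104.00, 73.00).
ΣA = 37510.77 in²
ΣAX̄ = (30600.00)(85.00) + (11349.00)(85.00) + (2800.00)(183.33) + (-7238.23)(104.00) = 3326222.76 in³
ΣAȲ = (30600.00)(90.00) + (11349.00)(216.08) + (2800.00)(46.67) + (-7238.23)(73.00) = 4808513.20 in³
X̄ = 3326222.76 / 37510.77 = 88.67 in
Ȳ = 4808513.20 / 37510.77 = 128.19 in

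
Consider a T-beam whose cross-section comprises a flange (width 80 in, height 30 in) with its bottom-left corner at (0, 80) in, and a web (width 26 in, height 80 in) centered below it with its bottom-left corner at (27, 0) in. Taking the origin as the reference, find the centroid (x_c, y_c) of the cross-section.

web: A = 26 × 80 = 2080.00, centroid at (40.00, 40.00).
flange: A = 80 × 30 = 2400.00, centroid at (40.00, 95.00).
ΣA = 4480.00 in²
ΣAx_c = (2080.00)(40.00) + (2400.00)(40.00) = 179200.00 in³
ΣAy_c = (2080.00)(40.00) + (2400.00)(95.00) = 311200.00 in³
x_c = 179200.00 / 4480.00 = 40.00 in
y_c = 311200.00 / 4480.00 = 69.46 in

x_c = 40.00 in, y_c = 69.46 in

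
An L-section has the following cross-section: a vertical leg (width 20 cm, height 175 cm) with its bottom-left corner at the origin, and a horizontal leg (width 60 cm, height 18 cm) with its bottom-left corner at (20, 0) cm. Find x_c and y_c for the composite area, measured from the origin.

x_c = 19.43 cm, y_c = 68.99 cm

vertical leg: A = 20 × 175 = 3500.00, centroid at (10.00, 87.50).
horizontal leg: A = 60 × 18 = 1080.00, centroid at (50.00, 9.00).
ΣA = 4580.00 cm², ΣAx_c = 89000.00 cm³, ΣAy_c = 315970.00 cm³.
x_c = 89000.00/4580.00 = 19.43 cm; y_c = 315970.00/4580.00 = 68.99 cm.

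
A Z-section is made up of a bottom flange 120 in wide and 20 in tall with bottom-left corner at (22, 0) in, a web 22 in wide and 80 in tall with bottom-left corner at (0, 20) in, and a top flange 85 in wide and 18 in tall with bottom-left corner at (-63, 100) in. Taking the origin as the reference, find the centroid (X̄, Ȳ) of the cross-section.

bottom flange: A = 120 × 20 = 2400.00, centroid at (82.00, 10.00).
web: A = 22 × 80 = 1760.00, centroid at (11.00, 60.00).
top flange: A = 85 × 18 = 1530.00, centroid at (-20.50, 109.00).
ΣA = 5690.00 in²
ΣAX̄ = (2400.00)(82.00) + (1760.00)(11.00) + (1530.00)(-20.50) = 184795.00 in³
ΣAȲ = (2400.00)(10.00) + (1760.00)(60.00) + (1530.00)(109.00) = 296370.00 in³
X̄ = 184795.00 / 5690.00 = 32.48 in
Ȳ = 296370.00 / 5690.00 = 52.09 in

X̄ = 32.48 in, Ȳ = 52.09 in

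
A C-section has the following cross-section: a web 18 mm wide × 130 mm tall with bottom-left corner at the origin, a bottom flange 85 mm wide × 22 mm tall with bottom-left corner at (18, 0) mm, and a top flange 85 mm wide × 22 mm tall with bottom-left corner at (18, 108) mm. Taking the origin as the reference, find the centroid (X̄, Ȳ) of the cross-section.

web: A = 18 × 130 = 2340.00, centroid at (9.00, 65.00).
bottom flange: A = 85 × 22 = 1870.00, centroid at (60.50, 11.00).
top flange: A = 85 × 22 = 1870.00, centroid at (60.50, 119.00).
ΣA = 6080.00 mm², ΣAX̄ = 247330.00 mm³, ΣAȲ = 395200.00 mm³.
X̄ = 247330.00/6080.00 = 40.68 mm; Ȳ = 395200.00/6080.00 = 65.00 mm.

X̄ = 40.68 mm, Ȳ = 65.00 mm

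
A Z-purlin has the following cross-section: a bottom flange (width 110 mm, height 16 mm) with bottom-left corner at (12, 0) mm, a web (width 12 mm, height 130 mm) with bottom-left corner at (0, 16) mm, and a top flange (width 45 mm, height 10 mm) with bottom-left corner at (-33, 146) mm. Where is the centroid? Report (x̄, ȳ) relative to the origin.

x̄ = 32.51 mm, ȳ = 55.28 mm

bottom flange: A = 110 × 16 = 1760.00, centroid at (67.00, 8.00).
web: A = 12 × 130 = 1560.00, centroid at (6.00, 81.00).
top flange: A = 45 × 10 = 450.00, centroid at (-10.50, 151.00).
ΣA = 3770.00 mm²
ΣAx̄ = (1760.00)(67.00) + (1560.00)(6.00) + (450.00)(-10.50) = 122555.00 mm³
ΣAȳ = (1760.00)(8.00) + (1560.00)(81.00) + (450.00)(151.00) = 208390.00 mm³
x̄ = 122555.00 / 3770.00 = 32.51 mm
ȳ = 208390.00 / 3770.00 = 55.28 mm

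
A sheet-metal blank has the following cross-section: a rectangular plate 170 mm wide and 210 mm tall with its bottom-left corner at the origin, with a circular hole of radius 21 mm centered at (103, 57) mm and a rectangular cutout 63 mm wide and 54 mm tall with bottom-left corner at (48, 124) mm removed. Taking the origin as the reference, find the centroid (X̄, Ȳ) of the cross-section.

X̄ = 84.80 mm, Ȳ = 102.09 mm

plate: A = 170 × 210 = 35700.00, centroid at (85.00, 105.00).
hole 1: A = −π·21² = -1385.44, centroid at (103.00, 57.00).
hole 2: A = −(63 × 54) = -3402.00, centroid at (79.50, 151.00).
ΣA = 30912.56 mm², ΣAX̄ = 2621340.44 mm³, ΣAȲ = 3155827.79 mm³.
X̄ = 2621340.44/30912.56 = 84.80 mm; Ȳ = 3155827.79/30912.56 = 102.09 mm.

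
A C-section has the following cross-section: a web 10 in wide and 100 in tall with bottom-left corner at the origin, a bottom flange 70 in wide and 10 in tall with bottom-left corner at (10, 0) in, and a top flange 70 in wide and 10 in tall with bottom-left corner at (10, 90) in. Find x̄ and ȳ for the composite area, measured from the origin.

x̄ = 28.33 in, ȳ = 50.00 in

web: A = 10 × 100 = 1000.00, centroid at (5.00, 50.00).
bottom flange: A = 70 × 10 = 700.00, centroid at (45.00, 5.00).
top flange: A = 70 × 10 = 700.00, centroid at (45.00, 95.00).
ΣA = 2400.00 in², ΣAx̄ = 68000.00 in³, ΣAȳ = 120000.00 in³.
x̄ = 68000.00/2400.00 = 28.33 in; ȳ = 120000.00/2400.00 = 50.00 in.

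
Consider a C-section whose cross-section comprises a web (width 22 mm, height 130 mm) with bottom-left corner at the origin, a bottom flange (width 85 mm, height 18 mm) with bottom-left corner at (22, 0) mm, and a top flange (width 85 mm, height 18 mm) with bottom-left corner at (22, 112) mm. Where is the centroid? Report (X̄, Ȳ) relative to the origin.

web: A = 22 × 130 = 2860.00, centroid at (11.00, 65.00).
bottom flange: A = 85 × 18 = 1530.00, centroid at (64.50, 9.00).
top flange: A = 85 × 18 = 1530.00, centroid at (64.50, 121.00).
ΣA = 5920.00 mm²
ΣAX̄ = (2860.00)(11.00) + (1530.00)(64.50) + (1530.00)(64.50) = 228830.00 mm³
ΣAȲ = (2860.00)(65.00) + (1530.00)(9.00) + (1530.00)(121.00) = 384800.00 mm³
X̄ = 228830.00 / 5920.00 = 38.65 mm
Ȳ = 384800.00 / 5920.00 = 65.00 mm

X̄ = 38.65 mm, Ȳ = 65.00 mm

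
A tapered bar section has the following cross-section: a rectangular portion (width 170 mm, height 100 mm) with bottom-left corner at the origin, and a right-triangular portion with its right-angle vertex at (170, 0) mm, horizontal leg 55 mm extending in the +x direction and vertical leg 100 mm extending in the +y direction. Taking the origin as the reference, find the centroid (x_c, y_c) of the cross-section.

Part | A | x̄ᵢ | ȳᵢ | A·x̄ᵢ | A·ȳᵢ
rectangular portion | 17000.00 | 85.00 | 50.00 | 1445000.00 | 850000.00
triangular portion | 2750.00 | 188.33 | 33.33 | 517916.67 | 91666.67
Σ | 19750.00 |  |  | 1962916.67 | 941666.67
x_c = 1962916.67 / 19750.00 = 99.39 mm
y_c = 941666.67 / 19750.00 = 47.68 mm

x_c = 99.39 mm, y_c = 47.68 mm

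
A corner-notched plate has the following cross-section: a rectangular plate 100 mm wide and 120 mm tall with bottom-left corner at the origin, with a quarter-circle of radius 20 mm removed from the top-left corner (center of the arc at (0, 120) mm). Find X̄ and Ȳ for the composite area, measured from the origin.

X̄ = 51.12 mm, Ȳ = 58.62 mm

plate: A = 100 × 120 = 12000.00, centroid at (50.00, 60.00).
removed quarter-circle: A = −¼π·20² = -314.16, centroid at (8.49, 111.51).
ΣA = 11685.84 mm²
ΣAX̄ = (12000.00)(50.00) + (-314.16)(8.49) = 597333.33 mm³
ΣAȲ = (12000.00)(60.00) + (-314.16)(111.51) = 684967.55 mm³
X̄ = 597333.33 / 11685.84 = 51.12 mm
Ȳ = 684967.55 / 11685.84 = 58.62 mm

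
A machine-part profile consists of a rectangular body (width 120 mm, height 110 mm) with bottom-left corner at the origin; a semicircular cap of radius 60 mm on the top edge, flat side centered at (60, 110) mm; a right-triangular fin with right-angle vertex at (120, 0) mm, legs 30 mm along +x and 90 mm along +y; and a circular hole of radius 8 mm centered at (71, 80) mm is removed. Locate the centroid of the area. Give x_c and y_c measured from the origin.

Part | A | x̄ᵢ | ȳᵢ | A·x̄ᵢ | A·ȳᵢ
rectangular body | 13200.00 | 60.00 | 55.00 | 792000.00 | 726000.00
semicircular top | 5654.87 | 60.00 | 135.46 | 339292.01 | 766035.35
triangular fin | 1350.00 | 130.00 | 30.00 | 175500.00 | 40500.00
hole | -201.06 | 71.00 | 80.00 | -14275.40 | -16084.95
Σ | 20003.80 |  |  | 1292516.61 | 1516450.39
x_c = 1292516.61 / 20003.80 = 64.61 mm
y_c = 1516450.39 / 20003.80 = 75.81 mm

x_c = 64.61 mm, y_c = 75.81 mm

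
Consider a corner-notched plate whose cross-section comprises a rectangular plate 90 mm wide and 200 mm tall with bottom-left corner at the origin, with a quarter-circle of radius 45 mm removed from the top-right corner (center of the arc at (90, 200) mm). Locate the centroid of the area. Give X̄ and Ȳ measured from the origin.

plate: A = 90 × 200 = 18000.00, centroid at (45.00, 100.00).
removed quarter-circle: A = −¼π·45² = -1590.43, centroid at (70.90, 180.90).
ΣA = 16409.57 mm²
ΣAX̄ = (18000.00)(45.00) + (-1590.43)(70.90) = 697236.18 mm³
ΣAȲ = (18000.00)(100.00) + (-1590.43)(180.90) = 1512288.74 mm³
X̄ = 697236.18 / 16409.57 = 42.49 mm
Ȳ = 1512288.74 / 16409.57 = 92.16 mm

X̄ = 42.49 mm, Ȳ = 92.16 mm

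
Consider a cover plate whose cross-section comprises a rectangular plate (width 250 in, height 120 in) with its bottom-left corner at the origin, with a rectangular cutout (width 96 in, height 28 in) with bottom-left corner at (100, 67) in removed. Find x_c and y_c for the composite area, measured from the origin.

x_c = 122.74 in, y_c = 57.93 in

Part | A | x̄ᵢ | ȳᵢ | A·x̄ᵢ | A·ȳᵢ
plate | 30000.00 | 125.00 | 60.00 | 3750000.00 | 1800000.00
hole | -2688.00 | 148.00 | 81.00 | -397824.00 | -217728.00
Σ | 27312.00 |  |  | 3352176.00 | 1582272.00
x_c = 3352176.00 / 27312.00 = 122.74 in
y_c = 1582272.00 / 27312.00 = 57.93 in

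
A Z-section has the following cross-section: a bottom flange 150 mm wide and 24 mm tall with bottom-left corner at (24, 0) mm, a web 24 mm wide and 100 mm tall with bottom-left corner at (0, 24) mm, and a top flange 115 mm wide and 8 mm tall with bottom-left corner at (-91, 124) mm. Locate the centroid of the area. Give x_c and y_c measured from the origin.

bottom flange: A = 150 × 24 = 3600.00, centroid at (99.00, 12.00).
web: A = 24 × 100 = 2400.00, centroid at (12.00, 74.00).
top flange: A = 115 × 8 = 920.00, centroid at (-33.50, 128.00).
ΣA = 6920.00 mm², ΣAx_c = 354380.00 mm³, ΣAy_c = 338560.00 mm³.
x_c = 354380.00/6920.00 = 51.21 mm; y_c = 338560.00/6920.00 = 48.92 mm.

x_c = 51.21 mm, y_c = 48.92 mm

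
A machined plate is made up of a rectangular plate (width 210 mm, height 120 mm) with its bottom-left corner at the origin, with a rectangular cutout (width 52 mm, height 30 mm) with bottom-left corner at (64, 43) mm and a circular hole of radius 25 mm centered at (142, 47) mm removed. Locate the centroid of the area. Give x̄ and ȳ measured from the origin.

x̄ = 102.73 mm, ȳ = 61.32 mm

plate: A = 210 × 120 = 25200.00, centroid at (105.00, 60.00).
hole 1: A = −(52 × 30) = -1560.00, centroid at (90.00, 58.00).
hole 2: A = −π·25² = -1963.50, centroid at (142.00, 47.00).
ΣA = 21676.50 mm², ΣAx̄ = 2226783.65 mm³, ΣAȳ = 1329235.72 mm³.
x̄ = 2226783.65/21676.50 = 102.73 mm; ȳ = 1329235.72/21676.50 = 61.32 mm.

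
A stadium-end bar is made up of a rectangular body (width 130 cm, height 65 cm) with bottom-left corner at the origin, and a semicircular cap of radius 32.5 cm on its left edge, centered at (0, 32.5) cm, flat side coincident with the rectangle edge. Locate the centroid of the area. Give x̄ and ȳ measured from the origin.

x̄ = 52.07 cm, ȳ = 32.50 cm

rectangular body: A = 130 × 65 = 8450.00, centroid at (65.00, 32.50).
semicircular end: A = ½π·32.5² = 1659.15, centroid at (-13.79, 32.50).
ΣA = 10109.15 cm²
ΣAx̄ = (8450.00)(65.00) + (1659.15)(-13.79) = 526364.58 cm³
ΣAȳ = (8450.00)(32.50) + (1659.15)(32.50) = 328547.49 cm³
x̄ = 526364.58 / 10109.15 = 52.07 cm
ȳ = 328547.49 / 10109.15 = 32.50 cm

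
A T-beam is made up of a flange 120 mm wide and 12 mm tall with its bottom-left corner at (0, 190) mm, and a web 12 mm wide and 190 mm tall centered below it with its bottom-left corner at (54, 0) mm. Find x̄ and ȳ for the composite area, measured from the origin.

x̄ = 60.00 mm, ȳ = 134.10 mm

web: A = 12 × 190 = 2280.00, centroid at (60.00, 95.00).
flange: A = 120 × 12 = 1440.00, centroid at (60.00, 196.00).
ΣA = 3720.00 mm², ΣAx̄ = 223200.00 mm³, ΣAȳ = 498840.00 mm³.
x̄ = 223200.00/3720.00 = 60.00 mm; ȳ = 498840.00/3720.00 = 134.10 mm.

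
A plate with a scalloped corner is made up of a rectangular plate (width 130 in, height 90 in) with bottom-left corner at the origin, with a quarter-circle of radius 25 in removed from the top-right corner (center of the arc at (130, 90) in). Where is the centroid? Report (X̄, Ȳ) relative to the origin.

plate: A = 130 × 90 = 11700.00, centroid at (65.00, 45.00).
removed quarter-circle: A = −¼π·25² = -490.87, centroid at (119.39, 79.39).
ΣA = 11209.13 in²
ΣAX̄ = (11700.00)(65.00) + (-490.87)(119.39) = 701894.73 in³
ΣAȲ = (11700.00)(45.00) + (-490.87)(79.39) = 487529.69 in³
X̄ = 701894.73 / 11209.13 = 62.62 in
Ȳ = 487529.69 / 11209.13 = 43.49 in

X̄ = 62.62 in, Ȳ = 43.49 in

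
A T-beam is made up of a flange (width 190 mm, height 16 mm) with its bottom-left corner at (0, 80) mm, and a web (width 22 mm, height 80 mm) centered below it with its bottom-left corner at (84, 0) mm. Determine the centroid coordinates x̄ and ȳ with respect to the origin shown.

x̄ = 95.00 mm, ȳ = 70.40 mm

web: A = 22 × 80 = 1760.00, centroid at (95.00, 40.00).
flange: A = 190 × 16 = 3040.00, centroid at (95.00, 88.00).
ΣA = 4800.00 mm², ΣAx̄ = 456000.00 mm³, ΣAȳ = 337920.00 mm³.
x̄ = 456000.00/4800.00 = 95.00 mm; ȳ = 337920.00/4800.00 = 70.40 mm.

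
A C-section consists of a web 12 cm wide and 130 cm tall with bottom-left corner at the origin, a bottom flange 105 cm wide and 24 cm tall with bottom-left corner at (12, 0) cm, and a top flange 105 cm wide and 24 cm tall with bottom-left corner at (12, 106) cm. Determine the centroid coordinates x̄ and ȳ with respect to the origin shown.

web: A = 12 × 130 = 1560.00, centroid at (6.00, 65.00).
bottom flange: A = 105 × 24 = 2520.00, centroid at (64.50, 12.00).
top flange: A = 105 × 24 = 2520.00, centroid at (64.50, 118.00).
ΣA = 6600.00 cm², ΣAx̄ = 334440.00 cm³, ΣAȳ = 429000.00 cm³.
x̄ = 334440.00/6600.00 = 50.67 cm; ȳ = 429000.00/6600.00 = 65.00 cm.

x̄ = 50.67 cm, ȳ = 65.00 cm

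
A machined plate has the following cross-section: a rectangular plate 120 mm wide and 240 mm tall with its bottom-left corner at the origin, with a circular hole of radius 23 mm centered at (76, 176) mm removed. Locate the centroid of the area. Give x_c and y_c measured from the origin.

plate: A = 120 × 240 = 28800.00, centroid at (60.00, 120.00).
hole: A = −π·23² = -1661.90, centroid at (76.00, 176.00).
ΣA = 27138.10 mm², ΣAx_c = 1601695.41 mm³, ΣAy_c = 3163505.16 mm³.
x_c = 1601695.41/27138.10 = 59.02 mm; y_c = 3163505.16/27138.10 = 116.57 mm.

x_c = 59.02 mm, y_c = 116.57 mm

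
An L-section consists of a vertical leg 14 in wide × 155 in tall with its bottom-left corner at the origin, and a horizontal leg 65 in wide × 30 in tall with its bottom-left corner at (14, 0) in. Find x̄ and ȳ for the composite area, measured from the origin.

Part | A | x̄ᵢ | ȳᵢ | A·x̄ᵢ | A·ȳᵢ
vertical leg | 2170.00 | 7.00 | 77.50 | 15190.00 | 168175.00
horizontal leg | 1950.00 | 46.50 | 15.00 | 90675.00 | 29250.00
Σ | 4120.00 |  |  | 105865.00 | 197425.00
x̄ = 105865.00 / 4120.00 = 25.70 in
ȳ = 197425.00 / 4120.00 = 47.92 in

x̄ = 25.70 in, ȳ = 47.92 in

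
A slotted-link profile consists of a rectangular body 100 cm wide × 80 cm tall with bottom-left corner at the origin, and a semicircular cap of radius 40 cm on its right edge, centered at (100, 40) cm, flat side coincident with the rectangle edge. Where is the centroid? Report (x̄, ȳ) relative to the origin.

rectangular body: A = 100 × 80 = 8000.00, centroid at (50.00, 40.00).
semicircular end: A = ½π·40² = 2513.27, centroid at (116.98, 40.00).
ΣA = 10513.27 cm²
ΣAx̄ = (8000.00)(50.00) + (2513.27)(116.98) = 693994.08 cm³
ΣAȳ = (8000.00)(40.00) + (2513.27)(40.00) = 420530.96 cm³
x̄ = 693994.08 / 10513.27 = 66.01 cm
ȳ = 420530.96 / 10513.27 = 40.00 cm

x̄ = 66.01 cm, ȳ = 40.00 cm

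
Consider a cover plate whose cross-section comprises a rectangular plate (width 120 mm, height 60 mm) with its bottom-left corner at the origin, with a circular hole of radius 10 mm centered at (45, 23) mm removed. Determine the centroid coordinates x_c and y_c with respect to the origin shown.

plate: A = 120 × 60 = 7200.00, centroid at (60.00, 30.00).
hole: A = −π·10² = -314.16, centroid at (45.00, 23.00).
ΣA = 6885.84 mm²
ΣAx_c = (7200.00)(60.00) + (-314.16)(45.00) = 417862.83 mm³
ΣAy_c = (7200.00)(30.00) + (-314.16)(23.00) = 208774.34 mm³
x_c = 417862.83 / 6885.84 = 60.68 mm
y_c = 208774.34 / 6885.84 = 30.32 mm

x_c = 60.68 mm, y_c = 30.32 mm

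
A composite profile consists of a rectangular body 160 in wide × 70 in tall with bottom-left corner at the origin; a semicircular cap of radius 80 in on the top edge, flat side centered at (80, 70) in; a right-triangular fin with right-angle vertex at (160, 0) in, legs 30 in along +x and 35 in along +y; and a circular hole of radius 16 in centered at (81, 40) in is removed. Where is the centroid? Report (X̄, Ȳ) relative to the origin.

X̄ = 82.21 in, Ȳ = 67.27 in

rectangular body: A = 160 × 70 = 11200.00, centroid at (80.00, 35.00).
semicircular top: A = ½π·80² = 10053.10, centroid at (80.00, 103.95).
triangular fin: A = ½·30·35 = 525.00, centroid at (170.00, 11.67).
hole: A = −π·16² = -804.25, centroid at (81.00, 40.00).
ΣA = 20973.85 in²
ΣAX̄ = (11200.00)(80.00) + (10053.10)(80.00) + (525.00)(170.00) + (-804.25)(81.00) = 1724353.65 in³
ΣAȲ = (11200.00)(35.00) + (10053.10)(103.95) + (525.00)(11.67) + (-804.25)(40.00) = 1411005.18 in³
X̄ = 1724353.65 / 20973.85 = 82.21 in
Ȳ = 1411005.18 / 20973.85 = 67.27 in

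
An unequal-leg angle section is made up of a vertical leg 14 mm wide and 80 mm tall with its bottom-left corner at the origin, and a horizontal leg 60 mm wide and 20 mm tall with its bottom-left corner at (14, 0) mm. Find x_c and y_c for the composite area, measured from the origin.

vertical leg: A = 14 × 80 = 1120.00, centroid at (7.00, 40.00).
horizontal leg: A = 60 × 20 = 1200.00, centroid at (44.00, 10.00).
ΣA = 2320.00 mm², ΣAx_c = 60640.00 mm³, ΣAy_c = 56800.00 mm³.
x_c = 60640.00/2320.00 = 26.14 mm; y_c = 56800.00/2320.00 = 24.48 mm.

x_c = 26.14 mm, y_c = 24.48 mm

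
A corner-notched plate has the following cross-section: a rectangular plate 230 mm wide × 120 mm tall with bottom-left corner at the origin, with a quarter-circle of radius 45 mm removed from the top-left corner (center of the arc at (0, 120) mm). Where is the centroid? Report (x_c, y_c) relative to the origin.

x_c = 120.86 mm, y_c = 57.50 mm

plate: A = 230 × 120 = 27600.00, centroid at (115.00, 60.00).
removed quarter-circle: A = −¼π·45² = -1590.43, centroid at (19.10, 100.90).
ΣA = 26009.57 mm²
ΣAx_c = (27600.00)(115.00) + (-1590.43)(19.10) = 3143625.00 mm³
ΣAy_c = (27600.00)(60.00) + (-1590.43)(100.90) = 1495523.25 mm³
x_c = 3143625.00 / 26009.57 = 120.86 mm
y_c = 1495523.25 / 26009.57 = 57.50 mm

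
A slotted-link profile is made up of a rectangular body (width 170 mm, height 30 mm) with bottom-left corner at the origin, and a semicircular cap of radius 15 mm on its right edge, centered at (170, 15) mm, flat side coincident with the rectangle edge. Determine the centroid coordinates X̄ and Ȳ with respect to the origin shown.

X̄ = 90.92 mm, Ȳ = 15.00 mm

rectangular body: A = 170 × 30 = 5100.00, centroid at (85.00, 15.00).
semicircular end: A = ½π·15² = 353.43, centroid at (176.37, 15.00).
ΣA = 5453.43 mm²
ΣAX̄ = (5100.00)(85.00) + (353.43)(176.37) = 495832.96 mm³
ΣAȲ = (5100.00)(15.00) + (353.43)(15.00) = 81801.44 mm³
X̄ = 495832.96 / 5453.43 = 90.92 mm
Ȳ = 81801.44 / 5453.43 = 15.00 mm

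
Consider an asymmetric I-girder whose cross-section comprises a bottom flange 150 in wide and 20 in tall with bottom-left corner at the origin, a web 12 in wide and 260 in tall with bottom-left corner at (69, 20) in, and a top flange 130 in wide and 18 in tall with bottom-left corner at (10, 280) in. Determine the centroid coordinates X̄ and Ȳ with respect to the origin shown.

X̄ = 75.00 in, Ȳ = 138.80 in

bottom flange: A = 150 × 20 = 3000.00, centroid at (75.00, 10.00).
web: A = 12 × 260 = 3120.00, centroid at (75.00, 150.00).
top flange: A = 130 × 18 = 2340.00, centroid at (75.00, 289.00).
ΣA = 8460.00 in²
ΣAX̄ = (3000.00)(75.00) + (3120.00)(75.00) + (2340.00)(75.00) = 634500.00 in³
ΣAȲ = (3000.00)(10.00) + (3120.00)(150.00) + (2340.00)(289.00) = 1174260.00 in³
X̄ = 634500.00 / 8460.00 = 75.00 in
Ȳ = 1174260.00 / 8460.00 = 138.80 in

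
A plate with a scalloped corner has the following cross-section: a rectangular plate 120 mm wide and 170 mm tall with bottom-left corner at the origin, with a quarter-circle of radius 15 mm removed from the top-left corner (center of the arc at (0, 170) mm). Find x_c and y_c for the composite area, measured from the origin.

x_c = 60.47 mm, y_c = 84.31 mm

plate: A = 120 × 170 = 20400.00, centroid at (60.00, 85.00).
removed quarter-circle: A = −¼π·15² = -176.71, centroid at (6.37, 163.63).
ΣA = 20223.29 mm², ΣAx_c = 1222875.00 mm³, ΣAy_c = 1705083.52 mm³.
x_c = 1222875.00/20223.29 = 60.47 mm; y_c = 1705083.52/20223.29 = 84.31 mm.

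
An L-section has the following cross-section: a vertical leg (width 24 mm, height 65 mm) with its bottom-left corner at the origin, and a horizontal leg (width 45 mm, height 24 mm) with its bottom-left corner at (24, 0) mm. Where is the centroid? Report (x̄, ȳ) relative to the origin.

x̄ = 26.11 mm, ȳ = 24.11 mm

vertical leg: A = 24 × 65 = 1560.00, centroid at (12.00, 32.50).
horizontal leg: A = 45 × 24 = 1080.00, centroid at (46.50, 12.00).
ΣA = 2640.00 mm², ΣAx̄ = 68940.00 mm³, ΣAȳ = 63660.00 mm³.
x̄ = 68940.00/2640.00 = 26.11 mm; ȳ = 63660.00/2640.00 = 24.11 mm.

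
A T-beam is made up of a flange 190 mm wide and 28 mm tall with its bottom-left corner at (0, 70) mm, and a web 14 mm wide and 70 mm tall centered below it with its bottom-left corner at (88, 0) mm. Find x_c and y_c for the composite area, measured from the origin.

web: A = 14 × 70 = 980.00, centroid at (95.00, 35.00).
flange: A = 190 × 28 = 5320.00, centroid at (95.00, 84.00).
ΣA = 6300.00 mm²
ΣAx_c = (980.00)(95.00) + (5320.00)(95.00) = 598500.00 mm³
ΣAy_c = (980.00)(35.00) + (5320.00)(84.00) = 481180.00 mm³
x_c = 598500.00 / 6300.00 = 95.00 mm
y_c = 481180.00 / 6300.00 = 76.38 mm

x_c = 95.00 mm, y_c = 76.38 mm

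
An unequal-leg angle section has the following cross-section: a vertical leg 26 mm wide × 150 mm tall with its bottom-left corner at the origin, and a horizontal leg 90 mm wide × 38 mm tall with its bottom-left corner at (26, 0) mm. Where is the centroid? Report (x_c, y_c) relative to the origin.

vertical leg: A = 26 × 150 = 3900.00, centroid at (13.00, 75.00).
horizontal leg: A = 90 × 38 = 3420.00, centroid at (71.00, 19.00).
ΣA = 7320.00 mm²
ΣAx_c = (3900.00)(13.00) + (3420.00)(71.00) = 293520.00 mm³
ΣAy_c = (3900.00)(75.00) + (3420.00)(19.00) = 357480.00 mm³
x_c = 293520.00 / 7320.00 = 40.10 mm
y_c = 357480.00 / 7320.00 = 48.84 mm

x_c = 40.10 mm, y_c = 48.84 mm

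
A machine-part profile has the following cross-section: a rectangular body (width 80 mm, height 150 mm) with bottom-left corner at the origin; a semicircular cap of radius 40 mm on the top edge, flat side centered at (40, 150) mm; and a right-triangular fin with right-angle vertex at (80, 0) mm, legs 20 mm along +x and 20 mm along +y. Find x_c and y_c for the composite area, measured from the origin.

x_c = 40.63 mm, y_c = 89.78 mm

rectangular body: A = 80 × 150 = 12000.00, centroid at (40.00, 75.00).
semicircular top: A = ½π·40² = 2513.27, centroid at (40.00, 166.98).
triangular fin: A = ½·20·20 = 200.00, centroid at (86.67, 6.67).
ΣA = 14713.27 mm²
ΣAx_c = (12000.00)(40.00) + (2513.27)(40.00) + (200.00)(86.67) = 597864.30 mm³
ΣAy_c = (12000.00)(75.00) + (2513.27)(166.98) + (200.00)(6.67) = 1320991.12 mm³
x_c = 597864.30 / 14713.27 = 40.63 mm
y_c = 1320991.12 / 14713.27 = 89.78 mm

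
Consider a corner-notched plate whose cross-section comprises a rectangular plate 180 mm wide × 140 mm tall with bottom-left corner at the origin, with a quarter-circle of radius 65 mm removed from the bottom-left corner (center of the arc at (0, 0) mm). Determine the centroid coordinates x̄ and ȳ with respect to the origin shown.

plate: A = 180 × 140 = 25200.00, centroid at (90.00, 70.00).
removed quarter-circle: A = −¼π·65² = -3318.31, centroid at (27.59, 27.59).
ΣA = 21881.69 mm²
ΣAx̄ = (25200.00)(90.00) + (-3318.31)(27.59) = 2176458.33 mm³
ΣAȳ = (25200.00)(70.00) + (-3318.31)(27.59) = 1672458.33 mm³
x̄ = 2176458.33 / 21881.69 = 99.46 mm
ȳ = 1672458.33 / 21881.69 = 76.43 mm

x̄ = 99.46 mm, ȳ = 76.43 mm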